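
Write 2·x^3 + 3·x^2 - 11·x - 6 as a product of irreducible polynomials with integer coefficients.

Trying the rational-root candidates, x = -1/2 is a root, so (2·x + 1) is a factor; dividing leaves x^2 + x - 6.
The remaining quadratic factors as (x + 3)(x - 2).

(2·x + 1)·(x + 3)·(x - 2)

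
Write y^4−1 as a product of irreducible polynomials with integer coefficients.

(y+1)·(y−1)·(y^2+1)

(y)⁴ − (1)⁴ = ((y)² − (1)²)((y)² + (1)²); the first factor splits again, the second (y^2+1) is irreducible.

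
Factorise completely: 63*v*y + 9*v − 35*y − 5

(7*y + 1)*(9*v − 5)

Group as (63*v*y + 9*v) + (−35*y − 5) = 9*v*(7*y + 1) − 5*(7*y + 1).
Both groups share the factor (7*y + 1).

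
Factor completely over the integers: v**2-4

Two integers with product -4 and sum 0 are 2 and -2.

(v+2)*(v-2)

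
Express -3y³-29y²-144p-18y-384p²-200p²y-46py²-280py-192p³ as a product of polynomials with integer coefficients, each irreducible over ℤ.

-(4p+3y+2)(6p+y+9)(8p+y)

Group: 6p(-32p²-28py-16p-3y²-2y) + (y+9)(-32p²-28py-16p-3y²-2y); both groups contain (-32p²-28py-16p-3y²-2y), so (6p+y+9) is a factor with cofactor -32p²-28py-16p-3y²-2y.
The cofactor groups again: -32p²-28py-16p-3y²-2y = -4p(8p+y) + (-3y-2)(8p+y); both groups contain (8p+y), giving -(4p+3y+2)(8p+y).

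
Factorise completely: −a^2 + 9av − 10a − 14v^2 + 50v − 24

−(a − 2v + 6)(a − 7v + 4)

Group: −a(a − 7v + 4) + (2v − 6)(a − 7v + 4); both groups contain (a − 7v + 4).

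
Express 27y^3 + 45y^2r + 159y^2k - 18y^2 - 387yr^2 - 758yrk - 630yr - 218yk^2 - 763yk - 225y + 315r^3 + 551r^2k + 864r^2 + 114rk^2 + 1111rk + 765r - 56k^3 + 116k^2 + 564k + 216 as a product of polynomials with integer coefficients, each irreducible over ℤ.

Group: 9y(3y^2 + 8yr + 17yk + y - 35r^2 - 69rk - 61r - 28k^2 - 68k - 24) + (-9r + 2k - 9)(3y^2 + 8yr + 17yk + y - 35r^2 - 69rk - 61r - 28k^2 - 68k - 24); both groups contain (3y^2 + 8yr + 17yk + y - 35r^2 - 69rk - 61r - 28k^2 - 68k - 24), so (9y - 9r + 2k - 9) is a factor with cofactor 3y^2 + 8yr + 17yk + y - 35r^2 - 69rk - 61r - 28k^2 - 68k - 24.
The cofactor groups again: 3y^2 + 8yr + 17yk + y - 35r^2 - 69rk - 61r - 28k^2 - 68k - 24 = y(3y - 7r - 4k - 8) + (5r + 7k + 3)(3y - 7r - 4k - 8); both groups contain (3y - 7r - 4k - 8), giving (y + 5r + 7k + 3)(3y - 7r - 4k - 8).

(3y - 7r - 4k - 8)(9y - 9r + 2k - 9)(y + 5r + 7k + 3)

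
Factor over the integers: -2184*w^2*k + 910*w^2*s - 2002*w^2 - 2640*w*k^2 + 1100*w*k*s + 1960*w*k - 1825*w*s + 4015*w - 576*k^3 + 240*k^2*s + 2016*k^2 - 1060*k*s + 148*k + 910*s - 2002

Group: 12*k*(-182*w^2 - 220*w*k + 365*w - 48*k^2 + 212*k - 182) + (-5*s + 11)*(-182*w^2 - 220*w*k + 365*w - 48*k^2 + 212*k - 182); both groups contain (-182*w^2 - 220*w*k + 365*w - 48*k^2 + 212*k - 182), so (12*k - 5*s + 11) is a factor with cofactor -182*w^2 - 220*w*k + 365*w - 48*k^2 + 212*k - 182.
The cofactor groups again: -182*w^2 - 220*w*k + 365*w - 48*k^2 + 212*k - 182 = -14*w*(13*w + 12*k - 14) + (-4*k + 13)*(13*w + 12*k - 14); both groups contain (13*w + 12*k - 14), giving -(14*w + 4*k - 13)*(13*w + 12*k - 14).

-(13*w + 12*k - 14)*(12*k - 5*s + 11)*(14*w + 4*k - 13)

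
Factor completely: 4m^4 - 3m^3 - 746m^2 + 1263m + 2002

(4m - 11)(m + 1)(m + 14)(m - 13)

By the rational root theorem, m = -1 is a root, so (m + 1) is a factor; dividing leaves 4m^3 - 7m^2 - 739m + 2002.
Then m = 13 is a root, giving the factor (m - 13) and quotient 4m^2 + 45m - 154.
The remaining quadratic factors as (m + 14)(4m - 11).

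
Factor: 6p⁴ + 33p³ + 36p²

3p²(2p + 3)(p + 4)

Pull out the common factor 3p², then factor the remaining trinomial.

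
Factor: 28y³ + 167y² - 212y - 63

(4y + 1)(7y - 9)(y + 7)

Trying the rational-root candidates, y = -7 is a root, so (y + 7) divides it; the quotient is 28y² - 29y - 9.
The remaining quadratic factors as (7y - 9)(4y + 1).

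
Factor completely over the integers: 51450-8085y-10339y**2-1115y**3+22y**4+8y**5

Trying the rational-root candidates, y = -7/2 is a root, so (2y+7) divides it; the quotient is 4y**4-3y**3-547y**2-3255y+7350.
Continuing, y = 14 is a root, so (y-14) divides it; the quotient is 4y**3+53y**2+195y-525.
Continuing, y = 7/4 is a root, giving the factor (4y-7) and quotient y**2+15y+75.
The quadratic y**2+15y+75 has discriminant -75 < 0 and is irreducible over ℤ.

(2y+7)(4y-7)(y-14)(y**2+15y+75)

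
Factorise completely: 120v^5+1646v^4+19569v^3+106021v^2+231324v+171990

(4v+15)(5v+9)(6v+13)(v^2+6v+98)

By the rational root theorem, v = -13/6 is a root, so (6v+13) divides it; the quotient is 20v^4+231v^3+2761v^2+11688v+13230.
Continuing, v = -15/4 is a root, so (4v+15) divides it; the quotient is 5v^3+39v^2+544v+882.
Continuing, v = -9/5 is a root, so (5v+9) divides it; the quotient is v^2+6v+98.
The quadratic v^2+6v+98 has discriminant -356 < 0 and is irreducible over ℤ.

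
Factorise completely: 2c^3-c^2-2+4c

(2c-1)(c^2+2)

Group as (2c^3+4c) + (-c^2-2) = 2c(c^2+2) - (c^2+2).
Both groups share the factor (c^2+2).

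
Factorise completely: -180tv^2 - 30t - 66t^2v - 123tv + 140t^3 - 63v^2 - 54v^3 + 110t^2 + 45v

Group: 14t(10t^2 - 9tv + 10t - 9v^2 - 15v) + (6v - 3)(10t^2 - 9tv + 10t - 9v^2 - 15v); both groups contain (10t^2 - 9tv + 10t - 9v^2 - 15v), so (14t + 6v - 3) is a factor with cofactor 10t^2 - 9tv + 10t - 9v^2 - 15v.
The cofactor groups again: 10t^2 - 9tv + 10t - 9v^2 - 15v = 2t(5t + 3v + 5) - 3v(5t + 3v + 5); both groups contain (5t + 3v + 5), giving (2t - 3v)(5t + 3v + 5).

(14t + 6v - 3)(2t - 3v)(5t + 3v + 5)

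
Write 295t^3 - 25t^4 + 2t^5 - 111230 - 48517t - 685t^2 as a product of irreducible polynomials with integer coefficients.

(2t + 5)(t + 7)(t - 14)(t^2 - 8t + 227)

Testing divisors of the constant over divisors of the leading coefficient, t = -5/2 is a root, giving the factor (2t + 5) and quotient t^4 - 15t^3 + 185t^2 - 805t - 22246.
Then t = -7 is a root, giving the factor (t + 7) and quotient t^3 - 22t^2 + 339t - 3178.
Then t = 14 is a root, giving the factor (t - 14) and quotient t^2 - 8t + 227.
The quadratic t^2 - 8t + 227 has discriminant -844 < 0 and is irreducible over ℤ.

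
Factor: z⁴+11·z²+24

Substitute u = z² to get a quadratic in u, then factor.
z²+8 is irreducible over ℤ (always positive, so no real roots).
z²+3 is irreducible over ℤ (always positive, so no real roots).

(z²+3)·(z²+8)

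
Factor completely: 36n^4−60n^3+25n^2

Every term has a factor of n^2; factoring it out leaves 36n^2−60n+25.
Recognize a perfect-square trinomial with the parts 5 and 6n.

n^2(6n−5)^2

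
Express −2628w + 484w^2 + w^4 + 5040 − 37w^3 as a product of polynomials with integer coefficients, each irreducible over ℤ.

Trying the rational-root candidates, w = 6 is a root, so (w − 6) is a factor; dividing leaves w^3 − 31w^2 + 298w − 840.
Then w = 12 is a root, so (w − 12) is a factor; dividing leaves w^2 − 19w + 70.
The remaining quadratic factors as (w − 14)(w − 5).

(w − 12)(w − 14)(w − 5)(w − 6)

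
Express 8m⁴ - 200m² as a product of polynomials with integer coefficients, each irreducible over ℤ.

8m²(m + 5)(m - 5)

Pull out the common factor 8m²; m² - 25 is a difference of squares.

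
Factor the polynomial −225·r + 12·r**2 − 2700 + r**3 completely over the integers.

Testing divisors of the constant over divisors of the leading coefficient, r = −12 is a root, so (r + 12) is a factor; dividing leaves r**2 − 225.
The remaining quadratic factors as (r + 15)(r − 15).

(r + 12)·(r + 15)·(r − 15)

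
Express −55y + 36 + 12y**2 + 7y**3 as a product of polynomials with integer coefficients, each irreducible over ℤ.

Testing divisors of the constant over divisors of the leading coefficient, y = −4 is a root, giving the factor (y + 4) and quotient 7y**2 − 16y + 9.
The remaining quadratic factors as (y − 1)(7y − 9).

(7y − 9)(y + 4)(y − 1)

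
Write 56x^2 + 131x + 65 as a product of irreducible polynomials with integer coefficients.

(7x + 5)(8x + 13)

Need a pair with product 56·65 = 3640 and sum 131: that's 40 and 91.
Split the middle term: 56x^2 + 40x + 91x + 65 = 8x(7x + 5) + 13(7x + 5).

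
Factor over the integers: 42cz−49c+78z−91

(6z−7)(7c+13)

Group as (42cz−49c) + (78z−91) = 7c(6z−7) + 13(6z−7).
Both groups share the factor (6z−7).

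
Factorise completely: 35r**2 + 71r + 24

Need a pair with product 35·24 = 840 and sum 71: that's 15 and 56.
Split the middle term: 35r**2 + 15r + 56r + 24 = 5r(7r + 3) + 8(7r + 3).

(5r + 8)(7r + 3)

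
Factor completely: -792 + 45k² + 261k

Pull out the common factor 9, then factor the remaining trinomial.

9(5k - 11)(k + 8)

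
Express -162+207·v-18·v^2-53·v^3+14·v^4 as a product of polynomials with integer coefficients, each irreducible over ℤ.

By the rational root theorem, v = 3 is a root, so (v-3) is a factor; dividing leaves 14·v^3-11·v^2-51·v+54.
Then v = 9/7 is a root, giving the factor (7·v-9) and quotient 2·v^2+v-6.
The remaining quadratic factors as (2·v-3)(v+2).

(2·v-3)·(7·v-9)·(v+2)·(v-3)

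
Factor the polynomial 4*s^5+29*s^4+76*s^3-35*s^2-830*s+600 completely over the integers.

Trying the rational-root candidates, s = 2 is a root, giving the factor (s-2) and quotient 4*s^4+37*s^3+150*s^2+265*s-300.
Then s = 3/4 is a root, so (4*s-3) divides it; the quotient is s^3+10*s^2+45*s+100.
Next, s = -5 is a root, so (s+5) is a factor; dividing leaves s^2+5*s+20.
The quadratic s^2+5*s+20 has discriminant -55 < 0 and is irreducible over ℤ.

(4*s-3)*(s+5)*(s-2)*(s^2+5*s+20)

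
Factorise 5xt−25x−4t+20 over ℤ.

Group as (5xt−25x) + (−4t+20) = 5x(t−5) − 4(t−5).
Both groups share the factor (t−5).

(5x−4)(t−5)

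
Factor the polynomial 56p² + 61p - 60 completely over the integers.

Need a pair with product 56·(-60) = -3360 and sum 61: that's -35 and 96.
Split the middle term: 56p² - 35p + 96p - 60 = 7p(8p - 5) + 12(8p - 5).

(7p + 12)(8p - 5)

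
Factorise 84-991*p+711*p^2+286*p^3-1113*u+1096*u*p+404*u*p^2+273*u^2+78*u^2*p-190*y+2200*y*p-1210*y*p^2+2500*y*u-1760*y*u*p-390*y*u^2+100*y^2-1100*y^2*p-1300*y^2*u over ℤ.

-(10*y-2*p-7)*(13*u+11*p-1)*(10*y+3*u+13*p-12)

Group: 10*y*(-130*y*u-110*y*p+10*y+26*u*p+91*u+22*p^2+75*p-7) + (3*u+13*p-12)*(-130*y*u-110*y*p+10*y+26*u*p+91*u+22*p^2+75*p-7); both groups contain (-130*y*u-110*y*p+10*y+26*u*p+91*u+22*p^2+75*p-7), so (10*y+3*u+13*p-12) is a factor with cofactor -130*y*u-110*y*p+10*y+26*u*p+91*u+22*p^2+75*p-7.
The cofactor groups again: -130*y*u-110*y*p+10*y+26*u*p+91*u+22*p^2+75*p-7 = -13*u*(10*y-2*p-7) + (-11*p+1)*(10*y-2*p-7); both groups contain (10*y-2*p-7), giving -(13*u+11*p-1)*(10*y-2*p-7).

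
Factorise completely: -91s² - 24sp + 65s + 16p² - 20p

Group: -7s(13s - 4p) + (-4p + 5)(13s - 4p); both groups contain (13s - 4p).

-(13s - 4p)(7s + 4p - 5)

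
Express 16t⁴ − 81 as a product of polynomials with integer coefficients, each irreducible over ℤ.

(2t + 3)(2t − 3)(4t² + 9)

Write as (4t²)² − (9)², then factor 4t² − 9 once more.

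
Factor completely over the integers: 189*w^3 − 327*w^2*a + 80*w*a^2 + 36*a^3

Group: 3*w*(63*w^2 − 67*w*a − 18*a^2) − 2*a*(63*w^2 − 67*w*a − 18*a^2); both groups contain (63*w^2 − 67*w*a − 18*a^2), so (3*w − 2*a) is a factor with cofactor 63*w^2 − 67*w*a − 18*a^2.
The cofactor groups again: 63*w^2 − 67*w*a − 18*a^2 = 7*w*(9*w + 2*a) − 9*a*(9*w + 2*a); both groups contain (9*w + 2*a), giving (7*w − 9*a)*(9*w + 2*a).

(3*w − 2*a)*(7*w − 9*a)*(9*w + 2*a)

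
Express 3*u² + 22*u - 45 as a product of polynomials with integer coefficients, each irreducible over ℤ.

Need a pair with product 3·(-45) = -135 and sum 22: that's -5 and 27.
Split the middle term: 3*u² - 5*u + 27*u - 45 = u*(3*u - 5) + 9*(3*u - 5).

(3*u - 5)*(u + 9)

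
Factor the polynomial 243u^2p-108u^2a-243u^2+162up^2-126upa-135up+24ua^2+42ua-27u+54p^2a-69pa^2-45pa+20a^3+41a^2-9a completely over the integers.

(9p-4a-9)(9u+6p-5a+1)(3u+a)

Group: 9p(27u^2+18up-6ua+3u+6pa-5a^2+a) + (-4a-9)(27u^2+18up-6ua+3u+6pa-5a^2+a); both groups contain (27u^2+18up-6ua+3u+6pa-5a^2+a), so (9p-4a-9) is a factor with cofactor 27u^2+18up-6ua+3u+6pa-5a^2+a.
The cofactor groups again: 27u^2+18up-6ua+3u+6pa-5a^2+a = 9u(3u+a) + (6p-5a+1)(3u+a); both groups contain (3u+a), giving (9u+6p-5a+1)(3u+a).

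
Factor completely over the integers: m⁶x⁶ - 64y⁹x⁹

Pull out the common factor x⁶, leaving -64y⁹x³ + m⁶.
Recognize a difference of cubes with the parts m² and 4y³x.

-x⁶(4y³x - m²)(16y⁶x² + 4y³m²x + m⁴)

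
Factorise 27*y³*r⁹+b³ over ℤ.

Recognize a sum of cubes with the parts 3*y*r³ and b.

(b+3*y*r³)*(b²-3*b*y*r³+9*y²*r⁶)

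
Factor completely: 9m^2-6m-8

Need a pair with product 9·(-8) = -72 and sum -6: that's 6 and -12.
Split the middle term: 9m^2+6m - 12m-8 = 3m(3m+2) - 4(3m+2).

(3m+2)(3m-4)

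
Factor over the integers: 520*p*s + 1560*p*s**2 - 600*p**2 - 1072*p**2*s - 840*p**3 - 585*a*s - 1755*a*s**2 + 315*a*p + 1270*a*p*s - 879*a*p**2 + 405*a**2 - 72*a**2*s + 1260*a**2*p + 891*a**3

Group: 9*a*(99*a**2 + 228*a*p - 8*a*s + 45*a + 105*p**2 + 134*p*s + 75*p - 195*s**2 - 65*s) - 8*p*(99*a**2 + 228*a*p - 8*a*s + 45*a + 105*p**2 + 134*p*s + 75*p - 195*s**2 - 65*s); both groups contain (99*a**2 + 228*a*p - 8*a*s + 45*a + 105*p**2 + 134*p*s + 75*p - 195*s**2 - 65*s), so (9*a - 8*p) is a factor with cofactor 99*a**2 + 228*a*p - 8*a*s + 45*a + 105*p**2 + 134*p*s + 75*p - 195*s**2 - 65*s.
The cofactor groups again: 99*a**2 + 228*a*p - 8*a*s + 45*a + 105*p**2 + 134*p*s + 75*p - 195*s**2 - 65*s = 9*a*(11*a + 7*p + 15*s + 5) + (15*p - 13*s)*(11*a + 7*p + 15*s + 5); both groups contain (11*a + 7*p + 15*s + 5), giving (9*a + 15*p - 13*s)*(11*a + 7*p + 15*s + 5).

(11*a + 7*p + 15*s + 5)*(9*a + 15*p - 13*s)*(9*a - 8*p)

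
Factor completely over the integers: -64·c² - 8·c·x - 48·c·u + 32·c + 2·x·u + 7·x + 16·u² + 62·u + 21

-(8·c + x + 8·u + 3)·(8·c - 2·u - 7)

Group: -8·c·(8·c - 2·u - 7) + (-x - 8·u - 3)·(8·c - 2·u - 7); both groups contain (8·c - 2·u - 7).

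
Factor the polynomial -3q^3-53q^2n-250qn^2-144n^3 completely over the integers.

-(3q+2n)(q+8n)(q+9n)

Group: q(-3q^2-29qn-18n^2) + 8n(-3q^2-29qn-18n^2); both groups contain (-3q^2-29qn-18n^2), so (q+8n) is a factor with cofactor -3q^2-29qn-18n^2.
The cofactor groups again: -3q^2-29qn-18n^2 = -3q(q+9n) - 2n(q+9n); both groups contain (q+9n), giving -(3q+2n)(q+9n).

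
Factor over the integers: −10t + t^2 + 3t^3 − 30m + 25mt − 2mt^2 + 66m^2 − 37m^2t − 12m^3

−(3m + t)(4m − t − 2)(m + 3t − 5)

Group: 3m(−4m^2 − 11mt + 22m + 3t^2 + t − 10) + t(−4m^2 − 11mt + 22m + 3t^2 + t − 10); both groups contain (−4m^2 − 11mt + 22m + 3t^2 + t − 10), so (3m + t) is a factor with cofactor −4m^2 − 11mt + 22m + 3t^2 + t − 10.
The cofactor groups again: −4m^2 − 11mt + 22m + 3t^2 + t − 10 = −4m(m + 3t − 5) + (t + 2)(m + 3t − 5); both groups contain (m + 3t − 5), giving −(4m − t − 2)(m + 3t − 5).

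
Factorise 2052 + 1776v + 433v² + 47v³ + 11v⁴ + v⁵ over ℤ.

Testing divisors of the constant over divisors of the leading coefficient, v = −3 is a root, so (v + 3) is a factor; dividing leaves v⁴ + 8v³ + 23v² + 364v + 684.
Next, v = −2 is a root, so (v + 2) divides it; the quotient is v³ + 6v² + 11v + 342.
Continuing, v = −9 is a root, so (v + 9) is a factor; dividing leaves v² − 3v + 38.
The quadratic v² − 3v + 38 has discriminant −143 < 0 and is irreducible over ℤ.

(v + 2)(v + 3)(v + 9)(v² − 3v + 38)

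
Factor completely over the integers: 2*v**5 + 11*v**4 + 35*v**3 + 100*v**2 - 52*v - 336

(2*v - 3)*(v + 2)*(v + 4)*(v**2 + v + 14)

Testing divisors of the constant over divisors of the leading coefficient, v = -2 is a root, so (v + 2) is a factor; dividing leaves 2*v**4 + 7*v**3 + 21*v**2 + 58*v - 168.
Then v = -4 is a root, so (v + 4) is a factor; dividing leaves 2*v**3 - v**2 + 25*v - 42.
Next, v = 3/2 is a root, so (2*v - 3) divides it; the quotient is v**2 + v + 14.
The quadratic v**2 + v + 14 has discriminant -55 < 0 and is irreducible over ℤ.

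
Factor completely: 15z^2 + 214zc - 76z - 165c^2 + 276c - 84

Group: 15z(z + 15c - 6) + (-11c + 14)(z + 15c - 6); both groups contain (z + 15c - 6).

(15z - 11c + 14)(z + 15c - 6)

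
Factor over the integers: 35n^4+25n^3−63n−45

Group as (35n^4−63n) + (25n^3−45) = 7n(5n^3−9) + 5(5n^3−9).
Both groups share the factor (5n^3−9).

(7n+5)(5n^3−9)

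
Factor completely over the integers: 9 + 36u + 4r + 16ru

(4r + 9)(4u + 1)

Group as (16ru + 4r) + (36u + 9) = 4r(4u + 1) + 9(4u + 1).
Both groups share the factor (4u + 1).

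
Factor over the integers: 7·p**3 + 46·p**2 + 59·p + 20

Among the possible rational roots, p = −1 is a root, so (p + 1) is a factor; dividing leaves 7·p**2 + 39·p + 20.
The remaining quadratic factors as (p + 5)(7·p + 4).

(7·p + 4)·(p + 1)·(p + 5)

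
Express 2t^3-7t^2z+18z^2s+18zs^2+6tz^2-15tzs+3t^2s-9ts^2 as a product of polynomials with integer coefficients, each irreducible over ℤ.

Group: 2t(t^2-2tz+3ts-6zs) + (-3z-3s)(t^2-2tz+3ts-6zs); both groups contain (t^2-2tz+3ts-6zs), so (2t-3z-3s) is a factor with cofactor t^2-2tz+3ts-6zs.
The cofactor groups again: t^2-2tz+3ts-6zs = t(t-2z) + 3s(t-2z); both groups contain (t-2z), giving (t+3s)(t-2z).

(2t-3z-3s)(t+3s)(t-2z)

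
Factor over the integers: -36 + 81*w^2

9*(3*w + 2)*(3*w - 2)

Pull out the common factor 9; 9*w^2 - 4 is a difference of squares.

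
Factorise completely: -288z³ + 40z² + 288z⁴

8z²(6z - 1)(6z - 5)

Pull out the common factor 8z², then factor the remaining trinomial.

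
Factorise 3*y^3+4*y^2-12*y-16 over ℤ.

(3*y+4)*(y+2)*(y-2)

Testing divisors of the constant over divisors of the leading coefficient, y = -4/3 is a root, so (3*y+4) divides it; the quotient is y^2-4.
The remaining quadratic factors as (y-2)(y+2).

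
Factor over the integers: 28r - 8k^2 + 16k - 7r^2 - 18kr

Group: -4k(2k + r - 4) - 7r(2k + r - 4); both groups contain (2k + r - 4).

-(2k + r - 4)(4k + 7r)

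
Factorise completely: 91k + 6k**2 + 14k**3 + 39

Group as (14k**3 + 91k) + (6k**2 + 39) = 7k(2k**2 + 13) + 3(2k**2 + 13).
Both groups share the factor (2k**2 + 13).

(7k + 3)(2k**2 + 13)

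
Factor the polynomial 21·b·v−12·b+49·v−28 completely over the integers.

Group as (21·b·v−12·b) + (49·v−28) = 3·b·(7·v−4) + 7·(7·v−4).
Both groups share the factor (7·v−4).

(3·b+7)·(7·v−4)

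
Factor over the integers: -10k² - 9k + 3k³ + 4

(3k - 1)(k + 1)(k - 4)

Testing divisors of the constant over divisors of the leading coefficient, k = -1 is a root, giving the factor (k + 1) and quotient 3k² - 13k + 4.
The remaining quadratic factors as (3k - 1)(k - 4).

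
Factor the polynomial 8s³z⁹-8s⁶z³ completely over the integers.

Pull out the common factor 8s³z³, leaving -s³+z⁶.
Recognize a difference of cubes with the parts z² and s.

-8s³z³(s-z²)(s²+sz²+z⁴)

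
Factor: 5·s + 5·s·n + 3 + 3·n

Group as (5·s·n + 5·s) + (3·n + 3) = 5·s·(n + 1) + 3·(n + 1).
Both groups share the factor (n + 1).

(5·s + 3)·(n + 1)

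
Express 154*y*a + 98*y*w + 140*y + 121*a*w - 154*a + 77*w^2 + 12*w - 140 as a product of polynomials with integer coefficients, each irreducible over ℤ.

(11*a + 7*w + 10)*(14*y + 11*w - 14)

Group: 11*a*(14*y + 11*w - 14) + (7*w + 10)*(14*y + 11*w - 14); both groups contain (14*y + 11*w - 14).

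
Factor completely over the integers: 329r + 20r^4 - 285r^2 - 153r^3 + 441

Testing divisors of the constant over divisors of the leading coefficient, r = 7/5 is a root, giving the factor (5r - 7) and quotient 4r^3 - 25r^2 - 92r - 63.
Next, r = -1 is a root, giving the factor (r + 1) and quotient 4r^2 - 29r - 63.
The remaining quadratic factors as (r - 9)(4r + 7).

(4r + 7)(5r - 7)(r + 1)(r - 9)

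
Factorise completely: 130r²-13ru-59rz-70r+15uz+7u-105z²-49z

(10r-u+7z)(13r-15z-7)

Group: 10r(13r-15z-7) + (-u+7z)(13r-15z-7); both groups contain (13r-15z-7).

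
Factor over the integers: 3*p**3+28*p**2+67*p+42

(3*p+7)*(p+1)*(p+6)

Among the possible rational roots, p = -1 is a root, so (p+1) is a factor; dividing leaves 3*p**2+25*p+42.
The remaining quadratic factors as (3*p+7)(p+6).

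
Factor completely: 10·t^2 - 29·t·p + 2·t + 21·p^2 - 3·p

(2·t - 3·p)·(5·t - 7·p + 1)

Group: 5·t·(2·t - 3·p) + (-7·p + 1)·(2·t - 3·p); both groups contain (2·t - 3·p).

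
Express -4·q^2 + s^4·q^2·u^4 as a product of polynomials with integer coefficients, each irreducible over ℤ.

Every term has a factor of q^2; factoring it out leaves s^4·u^4 - 4.
Recognize a difference of squares with the parts s^2·u^2 and 2.

q^2·(s^2·u^2 + 2)·(s^2·u^2 - 2)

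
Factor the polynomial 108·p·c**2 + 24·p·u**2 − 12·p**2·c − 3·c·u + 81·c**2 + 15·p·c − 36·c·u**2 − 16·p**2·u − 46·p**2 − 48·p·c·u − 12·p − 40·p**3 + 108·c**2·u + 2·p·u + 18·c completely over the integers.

−(2·p − 3·c)·(4·p + 4·u + 3)·(5·p + 9·c − 3·u + 2)

Group: 2·p·(−20·p**2 − 36·p·c − 8·p·u − 23·p − 36·c·u − 27·c + 12·u**2 + u − 6) − 3·c·(−20·p**2 − 36·p·c − 8·p·u − 23·p − 36·c·u − 27·c + 12·u**2 + u − 6); both groups contain (−20·p**2 − 36·p·c − 8·p·u − 23·p − 36·c·u − 27·c + 12·u**2 + u − 6), so (2·p − 3·c) is a factor with cofactor −20·p**2 − 36·p·c − 8·p·u − 23·p − 36·c·u − 27·c + 12·u**2 + u − 6.
The cofactor groups again: −20·p**2 − 36·p·c − 8·p·u − 23·p − 36·c·u − 27·c + 12·u**2 + u − 6 = −4·p·(5·p + 9·c − 3·u + 2) + (−4·u − 3)·(5·p + 9·c − 3·u + 2); both groups contain (5·p + 9·c − 3·u + 2), giving −(4·p + 4·u + 3)·(5·p + 9·c − 3·u + 2).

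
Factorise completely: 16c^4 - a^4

(2c - a)(2c + a)(4c^2 + a^2)

(2c)⁴ − (a)⁴ = ((2c)² − (a)²)((2c)² + (a)²); the first factor splits again, the second (4c^2 + a^2) is irreducible.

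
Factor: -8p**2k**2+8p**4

Pull out the common factor 8p**2; p**2-k**2 is a difference of squares.

8p**2(p-k)(p+k)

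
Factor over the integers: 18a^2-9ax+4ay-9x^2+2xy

Group: 9a(2a+x) + (-9x+2y)(2a+x); both groups contain (2a+x).

(2a+x)(9a-9x+2y)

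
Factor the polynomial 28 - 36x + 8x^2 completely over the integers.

Pull out the common factor 4, then factor the remaining trinomial.

4(2x - 7)(x - 1)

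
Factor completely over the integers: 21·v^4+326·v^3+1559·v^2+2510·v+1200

Among the possible rational roots, v = −5 is a root, so (v+5) divides it; the quotient is 21·v^3+221·v^2+454·v+240.
Next, v = −5/3 is a root, giving the factor (3·v+5) and quotient 7·v^2+62·v+48.
The remaining quadratic factors as (7·v+6)(v+8).

(3·v+5)·(7·v+6)·(v+5)·(v+8)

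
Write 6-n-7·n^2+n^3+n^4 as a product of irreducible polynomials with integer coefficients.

Testing divisors of the constant over divisors of the leading coefficient, n = -3 is a root, giving the factor (n+3) and quotient n^3-2·n^2-n+2.
Then n = -1 is a root, giving the factor (n+1) and quotient n^2-3·n+2.
The remaining quadratic factors as (n-1)(n-2).

(n+1)·(n+3)·(n-1)·(n-2)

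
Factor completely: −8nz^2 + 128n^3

8n(4n + z)(4n − z)

Pull out the common factor 8n; 16n^2 − z^2 is a difference of squares.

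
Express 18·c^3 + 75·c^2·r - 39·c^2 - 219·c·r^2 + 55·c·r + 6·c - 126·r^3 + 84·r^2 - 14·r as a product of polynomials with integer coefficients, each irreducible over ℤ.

(3·c - 7·r)·(6·c + 3·r - 1)·(c + 6·r - 2)

Group: 3·c·(6·c^2 + 39·c·r - 13·c + 18·r^2 - 12·r + 2) - 7·r·(6·c^2 + 39·c·r - 13·c + 18·r^2 - 12·r + 2); both groups contain (6·c^2 + 39·c·r - 13·c + 18·r^2 - 12·r + 2), so (3·c - 7·r) is a factor with cofactor 6·c^2 + 39·c·r - 13·c + 18·r^2 - 12·r + 2.
The cofactor groups again: 6·c^2 + 39·c·r - 13·c + 18·r^2 - 12·r + 2 = 6·c·(c + 6·r - 2) + (3·r - 1)·(c + 6·r - 2); both groups contain (c + 6·r - 2), giving (6·c + 3·r - 1)·(c + 6·r - 2).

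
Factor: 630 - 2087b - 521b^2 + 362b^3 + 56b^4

(2b - 5)(4b + 9)(7b - 2)(b + 7)

Trying the rational-root candidates, b = -7 is a root, so (b + 7) is a factor; dividing leaves 56b^3 - 30b^2 - 311b + 90.
Then b = 5/2 is a root, so (2b - 5) divides it; the quotient is 28b^2 + 55b - 18.
The remaining quadratic factors as (4b + 9)(7b - 2).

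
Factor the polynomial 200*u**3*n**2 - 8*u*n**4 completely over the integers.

8*n**2*u*(5*u - n)*(5*u + n)

Pull out the common factor 8*u*n**2; 25*u**2 - n**2 is a difference of squares.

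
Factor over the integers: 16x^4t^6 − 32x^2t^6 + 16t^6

16t^6(x + 1)^2(x − 1)^2

Pull out the common factor 16t^6, leaving x^4 − 2x^2 + 1.
Recognize a perfect-square trinomial with the parts x^2 and 1.
x^2 − 1 is again a difference of squares: (x − 1)(x + 1).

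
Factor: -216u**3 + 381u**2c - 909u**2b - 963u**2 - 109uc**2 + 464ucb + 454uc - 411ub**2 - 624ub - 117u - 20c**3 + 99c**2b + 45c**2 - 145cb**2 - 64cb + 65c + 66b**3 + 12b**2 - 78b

-(8u + c - b + 1)(3u - 4c + 11b + 13)(9u - 5c + 6b)

Group: 3u(-72u**2 + 31uc - 39ub - 9u + 5c**2 - 11cb + 5c + 6b**2 - 6b) + (-4c + 11b + 13)(-72u**2 + 31uc - 39ub - 9u + 5c**2 - 11cb + 5c + 6b**2 - 6b); both groups contain (-72u**2 + 31uc - 39ub - 9u + 5c**2 - 11cb + 5c + 6b**2 - 6b), so (3u - 4c + 11b + 13) is a factor with cofactor -72u**2 + 31uc - 39ub - 9u + 5c**2 - 11cb + 5c + 6b**2 - 6b.
The cofactor groups again: -72u**2 + 31uc - 39ub - 9u + 5c**2 - 11cb + 5c + 6b**2 - 6b = -8u(9u - 5c + 6b) + (-c + b - 1)(9u - 5c + 6b); both groups contain (9u - 5c + 6b), giving -(8u + c - b + 1)(9u - 5c + 6b).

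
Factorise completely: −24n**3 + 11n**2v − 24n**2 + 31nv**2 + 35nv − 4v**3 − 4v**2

−(3n − 4v)(8n − v)(n + v + 1)

Group: 8n(−3n**2 + nv − 3n + 4v**2 + 4v) − v(−3n**2 + nv − 3n + 4v**2 + 4v); both groups contain (−3n**2 + nv − 3n + 4v**2 + 4v), so (8n − v) is a factor with cofactor −3n**2 + nv − 3n + 4v**2 + 4v.
The cofactor groups again: −3n**2 + nv − 3n + 4v**2 + 4v = −n(3n − 4v) + (−v − 1)(3n − 4v); both groups contain (3n − 4v), giving −(n + v + 1)(3n − 4v).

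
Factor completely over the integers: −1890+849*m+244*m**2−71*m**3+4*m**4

(4*m−7)*(m+3)*(m−10)*(m−9)

Testing divisors of the constant over divisors of the leading coefficient, m = 7/4 is a root, giving the factor (4*m−7) and quotient m**3−16*m**2+33*m+270.
Next, m = −3 is a root, so (m+3) divides it; the quotient is m**2−19*m+90.
The remaining quadratic factors as (m−9)(m−10).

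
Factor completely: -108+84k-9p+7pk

(7k-9)(p+12)

Group as (7pk-9p) + (84k-108) = p(7k-9) + 12(7k-9).
Both groups share the factor (7k-9).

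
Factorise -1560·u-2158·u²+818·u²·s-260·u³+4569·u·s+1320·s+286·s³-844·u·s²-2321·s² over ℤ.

Group: 13·u·(-20·u²+46·u·s-166·u-26·s²+211·s-120) - 11·s·(-20·u²+46·u·s-166·u-26·s²+211·s-120); both groups contain (-20·u²+46·u·s-166·u-26·s²+211·s-120), so (13·u-11·s) is a factor with cofactor -20·u²+46·u·s-166·u-26·s²+211·s-120.
The cofactor groups again: -20·u²+46·u·s-166·u-26·s²+211·s-120 = -10·u·(2·u-2·s+15) + (13·s-8)·(2·u-2·s+15); both groups contain (2·u-2·s+15), giving -(10·u-13·s+8)·(2·u-2·s+15).

-(13·u-11·s)·(10·u-13·s+8)·(2·u-2·s+15)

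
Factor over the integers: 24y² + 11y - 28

Need a pair with product 24·(-28) = -672 and sum 11: that's 32 and -21.
Split the middle term: 24y² + 32y - 21y - 28 = 8y(3y + 4) - 7(3y + 4).

(3y + 4)(8y - 7)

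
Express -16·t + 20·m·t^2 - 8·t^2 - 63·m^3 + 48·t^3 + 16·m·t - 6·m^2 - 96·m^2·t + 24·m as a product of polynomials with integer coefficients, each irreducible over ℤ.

Group: 3·m·(-21·m^2 - 46·m·t - 2·m - 24·t^2 + 4·t + 8) - 2·t·(-21·m^2 - 46·m·t - 2·m - 24·t^2 + 4·t + 8); both groups contain (-21·m^2 - 46·m·t - 2·m - 24·t^2 + 4·t + 8), so (3·m - 2·t) is a factor with cofactor -21·m^2 - 46·m·t - 2·m - 24·t^2 + 4·t + 8.
The cofactor groups again: -21·m^2 - 46·m·t - 2·m - 24·t^2 + 4·t + 8 = -3·m·(7·m + 6·t - 4) + (-4·t - 2)·(7·m + 6·t - 4); both groups contain (7·m + 6·t - 4), giving -(3·m + 4·t + 2)·(7·m + 6·t - 4).

-(3·m + 4·t + 2)·(3·m - 2·t)·(7·m + 6·t - 4)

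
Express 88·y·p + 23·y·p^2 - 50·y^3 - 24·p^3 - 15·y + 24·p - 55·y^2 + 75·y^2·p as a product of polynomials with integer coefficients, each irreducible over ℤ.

-(5·y - 8·p)·(2·y - p + 1)·(5·y + 3·p + 3)

Group: 5·y·(-10·y^2 + 21·y·p - 5·y - 8·p^2 + 8·p) + (3·p + 3)·(-10·y^2 + 21·y·p - 5·y - 8·p^2 + 8·p); both groups contain (-10·y^2 + 21·y·p - 5·y - 8·p^2 + 8·p), so (5·y + 3·p + 3) is a factor with cofactor -10·y^2 + 21·y·p - 5·y - 8·p^2 + 8·p.
The cofactor groups again: -10·y^2 + 21·y·p - 5·y - 8·p^2 + 8·p = -2·y·(5·y - 8·p) + (p - 1)·(5·y - 8·p); both groups contain (5·y - 8·p), giving -(2·y - p + 1)·(5·y - 8·p).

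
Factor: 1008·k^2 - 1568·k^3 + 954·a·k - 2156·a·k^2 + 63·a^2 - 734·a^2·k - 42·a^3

Group: 6·a·(-7·a^2 - 106·a·k - 112·k^2) + (14·k - 9)·(-7·a^2 - 106·a·k - 112·k^2); both groups contain (-7·a^2 - 106·a·k - 112·k^2), so (6·a + 14·k - 9) is a factor with cofactor -7·a^2 - 106·a·k - 112·k^2.
The cofactor groups again: -7·a^2 - 106·a·k - 112·k^2 = -a·(7·a + 8·k) - 14·k·(7·a + 8·k); both groups contain (7·a + 8·k), giving -(a + 14·k)·(7·a + 8·k).

-(6·a + 14·k - 9)·(7·a + 8·k)·(a + 14·k)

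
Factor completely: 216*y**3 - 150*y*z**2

6*y*(6*y + 5*z)*(6*y - 5*z)

Pull out the common factor 6*y; 36*y**2 - 25*z**2 is a difference of squares.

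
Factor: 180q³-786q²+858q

Pull out the common factor 6q, then factor the remaining trinomial.

6q(5q-11)(6q-13)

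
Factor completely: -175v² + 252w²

7(6w - 5v)(6w + 5v)

Factor out 7, leaving 36w² - 25v², which is a difference of two squares.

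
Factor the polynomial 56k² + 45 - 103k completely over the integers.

Need a pair with product 56·45 = 2520 and sum -103: that's -63 and -40.
Split the middle term: 56k² - 63k - 40k + 45 = 7k(8k - 9) - 5(8k - 9).

(7k - 5)(8k - 9)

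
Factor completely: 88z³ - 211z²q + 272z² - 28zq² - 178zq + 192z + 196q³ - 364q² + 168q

Group: 11z(8z² - 9zq + 16z - 14q² + 14q) + (-14q + 12)(8z² - 9zq + 16z - 14q² + 14q); both groups contain (8z² - 9zq + 16z - 14q² + 14q), so (11z - 14q + 12) is a factor with cofactor 8z² - 9zq + 16z - 14q² + 14q.
The cofactor groups again: 8z² - 9zq + 16z - 14q² + 14q = z(8z + 7q) + (-2q + 2)(8z + 7q); both groups contain (8z + 7q), giving (z - 2q + 2)(8z + 7q).

(11z - 14q + 12)(z - 2q + 2)(8z + 7q)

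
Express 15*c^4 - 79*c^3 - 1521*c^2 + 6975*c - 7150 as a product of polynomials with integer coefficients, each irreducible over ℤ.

(3*c - 5)*(5*c - 13)*(c + 10)*(c - 11)

Trying the rational-root candidates, c = 5/3 is a root, so (3*c - 5) is a factor; dividing leaves 5*c^3 - 18*c^2 - 537*c + 1430.
Continuing, c = -10 is a root, giving the factor (c + 10) and quotient 5*c^2 - 68*c + 143.
The remaining quadratic factors as (c - 11)(5*c - 13).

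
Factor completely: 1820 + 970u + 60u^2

10(6u + 13)(u + 14)

Pull out the common factor 10, then factor the remaining trinomial.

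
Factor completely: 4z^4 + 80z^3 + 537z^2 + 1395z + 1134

By the rational root theorem, z = -7/2 is a root, so (2z + 7) is a factor; dividing leaves 2z^3 + 33z^2 + 153z + 162.
Then z = -9 is a root, so (z + 9) divides it; the quotient is 2z^2 + 15z + 18.
The remaining quadratic factors as (z + 6)(2z + 3).

(2z + 3)(2z + 7)(z + 6)(z + 9)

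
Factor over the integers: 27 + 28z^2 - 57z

(4z - 3)(7z - 9)

Need a pair with product 28·27 = 756 and sum -57: that's -36 and -21.
Split the middle term: 28z^2 - 36z - 21z + 27 = 4z(7z - 9) - 3(7z - 9).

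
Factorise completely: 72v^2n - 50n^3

2n(6v - 5n)(6v + 5n)

Every term has a factor of 2n. Then 36v^2 - 25n^2 = (6v)² − (5n)².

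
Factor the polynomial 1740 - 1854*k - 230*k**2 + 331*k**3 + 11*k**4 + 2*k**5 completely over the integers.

Testing divisors of the constant over divisors of the leading coefficient, k = 1 is a root, so (k - 1) divides it; the quotient is 2*k**4 + 13*k**3 + 344*k**2 + 114*k - 1740.
Then k = -5/2 is a root, giving the factor (2*k + 5) and quotient k**3 + 4*k**2 + 162*k - 348.
Continuing, k = 2 is a root, giving the factor (k - 2) and quotient k**2 + 6*k + 174.
The quadratic k**2 + 6*k + 174 has discriminant -660 < 0 and is irreducible over ℤ.

(2*k + 5)*(k - 1)*(k - 2)*(k**2 + 6*k + 174)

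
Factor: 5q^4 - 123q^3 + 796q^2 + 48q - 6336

Among the possible rational roots, q = 11 is a root, so (q - 11) divides it; the quotient is 5q^3 - 68q^2 + 48q + 576.
Then q = 12 is a root, giving the factor (q - 12) and quotient 5q^2 - 8q - 48.
The remaining quadratic factors as (q - 4)(5q + 12).

(5q + 12)(q - 11)(q - 12)(q - 4)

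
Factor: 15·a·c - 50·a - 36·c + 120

Group as (15·a·c - 50·a) + (-36·c + 120) = 5·a·(3·c - 10) - 12·(3·c - 10).
Both groups share the factor (3·c - 10).

(3·c - 10)·(5·a - 12)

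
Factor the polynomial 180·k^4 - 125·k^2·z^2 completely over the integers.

5·k^2·(6·k + 5·z)·(6·k - 5·z)

Pull out the common factor 5·k^2; 36·k^2 - 25·z^2 is a difference of squares.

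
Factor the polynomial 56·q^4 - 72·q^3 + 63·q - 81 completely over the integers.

Group as (56·q^4 + 63·q) + (-72·q^3 - 81) = 7·q·(8·q^3 + 9) - 9·(8·q^3 + 9).
Both groups share the factor (8·q^3 + 9).

(7·q - 9)·(8·q^3 + 9)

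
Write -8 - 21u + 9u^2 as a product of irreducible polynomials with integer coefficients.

Need a pair with product 9·(-8) = -72 and sum -21: that's -24 and 3.
Split the middle term: 9u^2 - 24u + 3u - 8 = 3u(3u - 8) + (3u - 8).

(3u + 1)(3u - 8)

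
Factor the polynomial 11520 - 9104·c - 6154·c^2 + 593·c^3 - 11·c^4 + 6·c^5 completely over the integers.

Testing divisors of the constant over divisors of the leading coefficient, c = 8 is a root, giving the factor (c - 8) and quotient 6·c^4 + 37·c^3 + 889·c^2 + 958·c - 1440.
Next, c = 5/6 is a root, giving the factor (6·c - 5) and quotient c^3 + 7·c^2 + 154·c + 288.
Then c = -2 is a root, so (c + 2) divides it; the quotient is c^2 + 5·c + 144.
The quadratic c^2 + 5·c + 144 has discriminant -551 < 0 and is irreducible over ℤ.

(6·c - 5)·(c + 2)·(c - 8)·(c^2 + 5·c + 144)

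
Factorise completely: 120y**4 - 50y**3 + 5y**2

Pull out the common factor 5y**2, then factor the remaining trinomial.

5y**2(4y - 1)(6y - 1)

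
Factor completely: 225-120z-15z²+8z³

(8z-15)(z²-15)

Group as (8z³-120z) + (-15z²+225) = 8z(z²-15) - 15(z²-15).
Both groups share the factor (z²-15).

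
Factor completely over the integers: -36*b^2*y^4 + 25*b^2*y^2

Pull out the common factor b^2*y^2, leaving -36*y^2 + 25.
Recognize a difference of squares with the parts 5 and 6*y.

-b^2*y^2*(6*y + 5)*(6*y - 5)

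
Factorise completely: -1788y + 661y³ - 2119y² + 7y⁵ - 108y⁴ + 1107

(7y - 3)(y + 1)(y - 9)(y² - 7y + 41)

Among the possible rational roots, y = -1 is a root, giving the factor (y + 1) and quotient 7y⁴ - 115y³ + 776y² - 2895y + 1107.
Next, y = 9 is a root, so (y - 9) is a factor; dividing leaves 7y³ - 52y² + 308y - 123.
Then y = 3/7 is a root, so (7y - 3) is a factor; dividing leaves y² - 7y + 41.
The quadratic y² - 7y + 41 has discriminant -115 < 0 and is irreducible over ℤ.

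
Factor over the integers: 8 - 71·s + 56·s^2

(7·s - 8)·(8·s - 1)

Need a pair with product 56·8 = 448 and sum -71: that's -7 and -64.
Split the middle term: 56·s^2 - 7·s - 64·s + 8 = 7·s·(8·s - 1) - 8·(8·s - 1).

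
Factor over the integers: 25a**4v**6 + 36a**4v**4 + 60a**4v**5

Factor out a**4v**4 first: what remains is 25v**2 + 60v + 36.
Recognize a perfect-square trinomial with the parts 5v and 6.

a**4v**4(5v + 6)**2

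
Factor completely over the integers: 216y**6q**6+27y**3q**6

27q**6y**3(2y+1)(4y**2−2y+1)

Factor out 27y**3q**6 first: what remains is 8y**3+1.
Recognize a sum of cubes with the parts 2y and 1.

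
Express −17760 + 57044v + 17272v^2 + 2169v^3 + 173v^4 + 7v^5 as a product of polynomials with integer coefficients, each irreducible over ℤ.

By the rational root theorem, v = −8 is a root, so (v + 8) is a factor; dividing leaves 7v^4 + 117v^3 + 1233v^2 + 7408v − 2220.
Continuing, v = −10 is a root, giving the factor (v + 10) and quotient 7v^3 + 47v^2 + 763v − 222.
Next, v = 2/7 is a root, so (7v − 2) divides it; the quotient is v^2 + 7v + 111.
The quadratic v^2 + 7v + 111 has discriminant −395 < 0 and is irreducible over ℤ.

(7v − 2)(v + 10)(v + 8)(v^2 + 7v + 111)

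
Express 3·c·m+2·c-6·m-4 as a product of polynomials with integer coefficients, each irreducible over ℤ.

(3·m+2)·(c-2)

Group as (3·c·m+2·c) + (-6·m-4) = c·(3·m+2) - 2·(3·m+2).
Both groups share the factor (3·m+2).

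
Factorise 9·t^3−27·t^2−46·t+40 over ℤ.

(3·t+5)·(3·t−2)·(t−4)

Among the possible rational roots, t = −5/3 is a root, giving the factor (3·t+5) and quotient 3·t^2−14·t+8.
The remaining quadratic factors as (t−4)(3·t−2).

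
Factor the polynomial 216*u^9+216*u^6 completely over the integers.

Every term has a factor of 216*u^6; factoring it out leaves u^3+1.
Recognize a sum of cubes with the parts 1 and u.

216*u^6*(u+1)*(u^2-u+1)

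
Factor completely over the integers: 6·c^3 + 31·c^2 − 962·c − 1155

Trying the rational-root candidates, c = −15 is a root, so (c + 15) divides it; the quotient is 6·c^2 − 59·c − 77.
The remaining quadratic factors as (c − 11)(6·c + 7).

(6·c + 7)·(c + 15)·(c − 11)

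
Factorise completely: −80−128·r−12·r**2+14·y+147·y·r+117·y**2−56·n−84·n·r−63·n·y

Group: −7·n·(9·y+12·r+8) + (13·y−r−10)·(9·y+12·r+8); both groups contain (9·y+12·r+8).

−(9·y+12·r+8)·(7·n−13·y+r+10)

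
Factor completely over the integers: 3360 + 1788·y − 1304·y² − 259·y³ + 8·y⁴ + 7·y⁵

By the rational root theorem, y = −8/7 is a root, so (7·y + 8) divides it; the quotient is y⁴ − 37·y² − 144·y + 420.
Continuing, y = 2 is a root, so (y − 2) divides it; the quotient is y³ + 2·y² − 33·y − 210.
Continuing, y = 7 is a root, so (y − 7) divides it; the quotient is y² + 9·y + 30.
The quadratic y² + 9·y + 30 has discriminant −39 < 0 and is irreducible over ℤ.

(7·y + 8)·(y − 2)·(y − 7)·(y² + 9·y + 30)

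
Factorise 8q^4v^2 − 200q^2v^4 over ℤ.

8q^2v^2(q + 5v)(q − 5v)

Factor out 8q^2v^2, leaving q^2 − 25v^2, which is a difference of two squares.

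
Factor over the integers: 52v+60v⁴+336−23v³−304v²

(3v−4)(4v+7)(5v+6)(v−2)

By the rational root theorem, v = −6/5 is a root, so (5v+6) divides it; the quotient is 12v³−19v²−38v+56.
Next, v = −7/4 is a root, giving the factor (4v+7) and quotient 3v²−10v+8.
The remaining quadratic factors as (v−2)(3v−4).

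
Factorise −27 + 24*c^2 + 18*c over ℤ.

3*(2*c + 3)*(4*c − 3)

Pull out the common factor 3, then factor the remaining trinomial.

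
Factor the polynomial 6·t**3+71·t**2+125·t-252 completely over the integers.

(6·t-7)·(t+4)·(t+9)

By the rational root theorem, t = -4 is a root, so (t+4) is a factor; dividing leaves 6·t**2+47·t-63.
The remaining quadratic factors as (6·t-7)(t+9).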